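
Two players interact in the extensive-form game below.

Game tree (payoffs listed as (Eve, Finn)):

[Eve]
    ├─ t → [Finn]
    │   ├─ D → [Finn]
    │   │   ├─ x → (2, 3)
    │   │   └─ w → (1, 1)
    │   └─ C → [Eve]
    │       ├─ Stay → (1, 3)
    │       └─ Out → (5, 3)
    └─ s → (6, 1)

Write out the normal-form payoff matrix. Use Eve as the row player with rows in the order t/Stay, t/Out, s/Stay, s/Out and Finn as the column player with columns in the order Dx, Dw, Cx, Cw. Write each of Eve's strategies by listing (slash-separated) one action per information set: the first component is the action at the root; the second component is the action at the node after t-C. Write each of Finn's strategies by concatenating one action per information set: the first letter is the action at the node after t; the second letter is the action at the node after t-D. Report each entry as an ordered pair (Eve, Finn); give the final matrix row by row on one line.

Row t/Stay: Dx→(2,3), Dw→(1,1), Cx→(1,3), Cw→(1,3)
Row t/Out: Dx→(2,3), Dw→(1,1), Cx→(5,3), Cw→(5,3)
Row s/Stay: Dx→(6,1), Dw→(6,1), Cx→(6,1), Cw→(6,1)
Row s/Out: Dx→(6,1), Dw→(6,1), Cx→(6,1), Cw→(6,1)

t/Stay: (2,3) (1,1) (1,3) (1,3) | t/Out: (2,3) (1,1) (5,3) (5,3) | s/Stay: (6,1) (6,1) (6,1) (6,1) | s/Out: (6,1) (6,1) (6,1) (6,1)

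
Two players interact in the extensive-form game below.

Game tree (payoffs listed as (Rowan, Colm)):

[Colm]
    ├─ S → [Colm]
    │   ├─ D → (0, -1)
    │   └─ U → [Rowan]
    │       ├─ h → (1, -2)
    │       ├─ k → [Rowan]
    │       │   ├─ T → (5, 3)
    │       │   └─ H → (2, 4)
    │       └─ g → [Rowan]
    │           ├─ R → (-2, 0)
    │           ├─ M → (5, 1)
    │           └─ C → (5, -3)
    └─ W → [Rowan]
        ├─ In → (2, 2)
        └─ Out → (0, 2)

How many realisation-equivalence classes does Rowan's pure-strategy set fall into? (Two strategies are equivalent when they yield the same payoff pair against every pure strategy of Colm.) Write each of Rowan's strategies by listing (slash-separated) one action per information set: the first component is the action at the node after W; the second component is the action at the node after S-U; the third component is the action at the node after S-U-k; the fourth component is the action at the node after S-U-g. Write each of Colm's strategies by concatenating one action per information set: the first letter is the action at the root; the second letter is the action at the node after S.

Rowan has 36 pure strategies: In/h/T/R, In/h/T/M, In/h/T/C, In/h/H/R, In/h/H/M, In/h/H/C, In/k/T/R, In/k/T/M, In/k/T/C, In/k/H/R, In/k/H/M, In/k/H/C, In/g/T/R, In/g/T/M, In/g/T/C, In/g/H/R, In/g/H/M, In/g/H/C, Out/h/T/R, Out/h/T/M, Out/h/T/C, Out/h/H/R, Out/h/H/M, Out/h/H/C, Out/k/T/R, Out/k/T/M, Out/k/T/C, Out/k/H/R, Out/k/H/M, Out/k/H/C, Out/g/T/R, Out/g/T/M, Out/g/T/C, Out/g/H/R, Out/g/H/M, Out/g/H/C. Columns: SD, SU, WD, WU.
{In/h/T/R, In/h/T/M, In/h/T/C, In/h/H/R, In/h/H/M, In/h/H/C} → row (0,-1) (1,-2) (2,2) (2,2)
{In/k/T/R, In/k/T/M, In/k/T/C} → row (0,-1) (5,3) (2,2) (2,2)
{In/k/H/R, In/k/H/M, In/k/H/C} → row (0,-1) (2,4) (2,2) (2,2)
{In/g/T/R, In/g/H/R} → row (0,-1) (-2,0) (2,2) (2,2)
{In/g/T/M, In/g/H/M} → row (0,-1) (5,1) (2,2) (2,2)
{In/g/T/C, In/g/H/C} → row (0,-1) (5,-3) (2,2) (2,2)
{Out/h/T/R, Out/h/T/M, Out/h/T/C, Out/h/H/R, Out/h/H/M, Out/h/H/C} → row (0,-1) (1,-2) (0,2) (0,2)
{Out/k/T/R, Out/k/T/M, Out/k/T/C} → row (0,-1) (5,3) (0,2) (0,2)
{Out/k/H/R, Out/k/H/M, Out/k/H/C} → row (0,-1) (2,4) (0,2) (0,2)
{Out/g/T/R, Out/g/H/R} → row (0,-1) (-2,0) (0,2) (0,2)
{Out/g/T/M, Out/g/H/M} → row (0,-1) (5,1) (0,2) (0,2)
{Out/g/T/C, Out/g/H/C} → row (0,-1) (5,-3) (0,2) (0,2)
That's 12 distinct rows out of 36 strategies.

12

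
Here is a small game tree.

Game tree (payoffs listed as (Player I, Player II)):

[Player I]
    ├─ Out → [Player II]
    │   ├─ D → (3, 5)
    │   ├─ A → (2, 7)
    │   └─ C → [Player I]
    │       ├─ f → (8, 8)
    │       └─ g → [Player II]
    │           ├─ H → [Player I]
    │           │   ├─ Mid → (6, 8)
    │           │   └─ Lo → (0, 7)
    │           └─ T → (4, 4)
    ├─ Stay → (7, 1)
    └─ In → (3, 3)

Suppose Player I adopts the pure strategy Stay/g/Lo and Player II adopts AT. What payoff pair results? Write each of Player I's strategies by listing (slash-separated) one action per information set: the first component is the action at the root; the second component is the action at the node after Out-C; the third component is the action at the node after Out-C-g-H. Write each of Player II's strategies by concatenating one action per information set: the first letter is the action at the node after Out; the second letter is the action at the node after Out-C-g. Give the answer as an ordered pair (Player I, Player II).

(7, 1)

Trace the play path from the root:
  Player I plays Stay
→ terminal payoff (7, 1).
(Player I's choice at the node after Out-C is never reached on this path, so it doesn't affect the outcome.)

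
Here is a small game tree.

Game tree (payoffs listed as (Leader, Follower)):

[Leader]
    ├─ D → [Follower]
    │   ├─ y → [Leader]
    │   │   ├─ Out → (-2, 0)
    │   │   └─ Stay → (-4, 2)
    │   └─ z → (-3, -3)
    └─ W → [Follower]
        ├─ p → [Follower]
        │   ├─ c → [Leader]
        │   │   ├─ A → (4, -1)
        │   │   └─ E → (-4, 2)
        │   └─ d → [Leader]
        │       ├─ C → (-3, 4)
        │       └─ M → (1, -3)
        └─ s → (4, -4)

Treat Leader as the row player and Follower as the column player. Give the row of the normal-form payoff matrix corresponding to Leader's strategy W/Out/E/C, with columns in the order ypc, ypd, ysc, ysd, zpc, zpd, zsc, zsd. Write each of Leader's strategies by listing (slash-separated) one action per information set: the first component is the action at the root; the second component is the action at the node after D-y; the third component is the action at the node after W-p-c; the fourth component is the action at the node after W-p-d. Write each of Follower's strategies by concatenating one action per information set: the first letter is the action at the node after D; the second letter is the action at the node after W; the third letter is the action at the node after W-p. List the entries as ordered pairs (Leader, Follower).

vs ypc: Leader plays W → Follower plays p at [W] → Follower plays c at [W-p] → Leader plays E at [W-p-c] → (-4, 2)
vs ypd: Leader plays W → Follower plays p at [W] → Follower plays d at [W-p] → Leader plays C at [W-p-d] → (-3, 4)
vs ysc: Leader plays W → Follower plays s at [W] → (4, -4)
vs ysd: Leader plays W → Follower plays s at [W] → (4, -4)
vs zpc: Leader plays W → Follower plays p at [W] → Follower plays c at [W-p] → Leader plays E at [W-p-c] → (-4, 2)
vs zpd: Leader plays W → Follower plays p at [W] → Follower plays d at [W-p] → Leader plays C at [W-p-d] → (-3, 4)
vs zsc: Leader plays W → Follower plays s at [W] → (4, -4)
vs zsd: Leader plays W → Follower plays s at [W] → (4, -4)

(-4,2) (-3,4) (4,-4) (4,-4) (-4,2) (-3,4) (4,-4) (4,-4)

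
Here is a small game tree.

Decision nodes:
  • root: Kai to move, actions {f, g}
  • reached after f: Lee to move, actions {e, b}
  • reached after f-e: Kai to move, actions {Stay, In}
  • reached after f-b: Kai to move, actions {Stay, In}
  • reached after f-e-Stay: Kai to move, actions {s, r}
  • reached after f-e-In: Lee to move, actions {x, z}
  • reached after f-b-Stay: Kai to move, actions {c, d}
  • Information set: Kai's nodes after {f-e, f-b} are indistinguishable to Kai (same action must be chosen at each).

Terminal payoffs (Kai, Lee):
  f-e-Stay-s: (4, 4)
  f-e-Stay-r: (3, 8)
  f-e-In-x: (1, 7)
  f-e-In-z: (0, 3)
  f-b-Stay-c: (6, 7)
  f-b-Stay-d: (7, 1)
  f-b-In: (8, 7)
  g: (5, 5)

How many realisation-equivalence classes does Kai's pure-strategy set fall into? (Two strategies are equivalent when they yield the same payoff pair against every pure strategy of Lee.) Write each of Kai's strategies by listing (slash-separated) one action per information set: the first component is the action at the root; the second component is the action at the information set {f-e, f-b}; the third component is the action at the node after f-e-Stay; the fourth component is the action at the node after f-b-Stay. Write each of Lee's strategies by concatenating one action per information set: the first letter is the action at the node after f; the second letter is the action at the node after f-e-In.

Kai has 16 pure strategies: f/Stay/s/c, f/Stay/s/d, f/Stay/r/c, f/Stay/r/d, f/In/s/c, f/In/s/d, f/In/r/c, f/In/r/d, g/Stay/s/c, g/Stay/s/d, g/Stay/r/c, g/Stay/r/d, g/In/s/c, g/In/s/d, g/In/r/c, g/In/r/d. Columns: ex, ez, bx, bz.
{f/Stay/s/c} → row (4,4) (4,4) (6,7) (6,7)
{f/Stay/s/d} → row (4,4) (4,4) (7,1) (7,1)
{f/Stay/r/c} → row (3,8) (3,8) (6,7) (6,7)
{f/Stay/r/d} → row (3,8) (3,8) (7,1) (7,1)
{f/In/s/c, f/In/s/d, f/In/r/c, f/In/r/d} → row (1,7) (0,3) (8,7) (8,7)
{g/Stay/s/c, g/Stay/s/d, g/Stay/r/c, g/Stay/r/d, g/In/s/c, g/In/s/d, g/In/r/c, g/In/r/d} → row (5,5) (5,5) (5,5) (5,5)
That's 6 distinct rows out of 16 strategies.

6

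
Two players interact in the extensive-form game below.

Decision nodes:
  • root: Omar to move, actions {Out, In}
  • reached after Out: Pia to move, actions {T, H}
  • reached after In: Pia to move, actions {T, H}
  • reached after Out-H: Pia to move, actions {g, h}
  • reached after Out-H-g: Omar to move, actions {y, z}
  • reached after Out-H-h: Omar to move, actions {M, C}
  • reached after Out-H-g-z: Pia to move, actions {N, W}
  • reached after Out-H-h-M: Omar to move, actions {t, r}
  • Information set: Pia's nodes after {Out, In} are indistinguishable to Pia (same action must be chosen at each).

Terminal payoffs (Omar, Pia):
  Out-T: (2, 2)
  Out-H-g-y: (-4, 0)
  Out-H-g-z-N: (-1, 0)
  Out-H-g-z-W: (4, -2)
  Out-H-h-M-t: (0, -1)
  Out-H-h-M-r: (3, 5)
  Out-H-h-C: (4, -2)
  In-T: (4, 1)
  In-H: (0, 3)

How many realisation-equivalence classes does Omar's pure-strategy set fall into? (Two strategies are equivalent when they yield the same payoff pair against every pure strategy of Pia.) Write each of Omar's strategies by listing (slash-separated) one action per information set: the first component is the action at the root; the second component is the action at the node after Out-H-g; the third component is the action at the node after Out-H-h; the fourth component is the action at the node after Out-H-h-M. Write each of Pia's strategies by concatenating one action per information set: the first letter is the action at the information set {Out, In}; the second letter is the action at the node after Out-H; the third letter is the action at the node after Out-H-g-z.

Omar has 16 pure strategies: Out/y/M/t, Out/y/M/r, Out/y/C/t, Out/y/C/r, Out/z/M/t, Out/z/M/r, Out/z/C/t, Out/z/C/r, In/y/M/t, In/y/M/r, In/y/C/t, In/y/C/r, In/z/M/t, In/z/M/r, In/z/C/t, In/z/C/r. Columns: TgN, TgW, ThN, ThW, HgN, HgW, HhN, HhW.
{Out/y/M/t} → row (2,2) (2,2) (2,2) (2,2) (-4,0) (-4,0) (0,-1) (0,-1)
{Out/y/M/r} → row (2,2) (2,2) (2,2) (2,2) (-4,0) (-4,0) (3,5) (3,5)
{Out/y/C/t, Out/y/C/r} → row (2,2) (2,2) (2,2) (2,2) (-4,0) (-4,0) (4,-2) (4,-2)
{Out/z/M/t} → row (2,2) (2,2) (2,2) (2,2) (-1,0) (4,-2) (0,-1) (0,-1)
{Out/z/M/r} → row (2,2) (2,2) (2,2) (2,2) (-1,0) (4,-2) (3,5) (3,5)
{Out/z/C/t, Out/z/C/r} → row (2,2) (2,2) (2,2) (2,2) (-1,0) (4,-2) (4,-2) (4,-2)
{In/y/M/t, In/y/M/r, In/y/C/t, In/y/C/r, In/z/M/t, In/z/M/r, In/z/C/t, In/z/C/r} → row (4,1) (4,1) (4,1) (4,1) (0,3) (0,3) (0,3) (0,3)
That's 7 distinct rows out of 16 strategies.

7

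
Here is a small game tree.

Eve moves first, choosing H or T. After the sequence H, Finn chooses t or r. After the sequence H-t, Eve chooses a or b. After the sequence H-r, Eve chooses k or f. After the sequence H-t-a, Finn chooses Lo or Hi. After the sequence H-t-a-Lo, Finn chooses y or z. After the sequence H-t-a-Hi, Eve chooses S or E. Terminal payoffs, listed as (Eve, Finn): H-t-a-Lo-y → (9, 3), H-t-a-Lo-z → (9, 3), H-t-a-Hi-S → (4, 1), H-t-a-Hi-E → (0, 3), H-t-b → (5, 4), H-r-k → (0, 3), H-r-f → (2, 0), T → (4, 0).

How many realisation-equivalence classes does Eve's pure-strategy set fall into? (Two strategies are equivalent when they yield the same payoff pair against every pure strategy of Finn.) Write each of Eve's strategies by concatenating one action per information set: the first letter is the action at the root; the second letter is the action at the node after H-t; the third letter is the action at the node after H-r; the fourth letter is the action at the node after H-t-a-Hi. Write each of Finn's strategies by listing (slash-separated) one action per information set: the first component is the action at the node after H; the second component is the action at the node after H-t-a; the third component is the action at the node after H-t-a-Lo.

7

Eve has 16 pure strategies: HakS, HakE, HafS, HafE, HbkS, HbkE, HbfS, HbfE, TakS, TakE, TafS, TafE, TbkS, TbkE, TbfS, TbfE. Columns: t/Lo/y, t/Lo/z, t/Hi/y, t/Hi/z, r/Lo/y, r/Lo/z, r/Hi/y, r/Hi/z.
{HakS} → row (9,3) (9,3) (4,1) (4,1) (0,3) (0,3) (0,3) (0,3)
{HakE} → row (9,3) (9,3) (0,3) (0,3) (0,3) (0,3) (0,3) (0,3)
{HafS} → row (9,3) (9,3) (4,1) (4,1) (2,0) (2,0) (2,0) (2,0)
{HafE} → row (9,3) (9,3) (0,3) (0,3) (2,0) (2,0) (2,0) (2,0)
{HbkS, HbkE} → row (5,4) (5,4) (5,4) (5,4) (0,3) (0,3) (0,3) (0,3)
{HbfS, HbfE} → row (5,4) (5,4) (5,4) (5,4) (2,0) (2,0) (2,0) (2,0)
{TakS, TakE, TafS, TafE, TbkS, TbkE, TbfS, TbfE} → row (4,0) (4,0) (4,0) (4,0) (4,0) (4,0) (4,0) (4,0)
That's 7 distinct rows out of 16 strategies.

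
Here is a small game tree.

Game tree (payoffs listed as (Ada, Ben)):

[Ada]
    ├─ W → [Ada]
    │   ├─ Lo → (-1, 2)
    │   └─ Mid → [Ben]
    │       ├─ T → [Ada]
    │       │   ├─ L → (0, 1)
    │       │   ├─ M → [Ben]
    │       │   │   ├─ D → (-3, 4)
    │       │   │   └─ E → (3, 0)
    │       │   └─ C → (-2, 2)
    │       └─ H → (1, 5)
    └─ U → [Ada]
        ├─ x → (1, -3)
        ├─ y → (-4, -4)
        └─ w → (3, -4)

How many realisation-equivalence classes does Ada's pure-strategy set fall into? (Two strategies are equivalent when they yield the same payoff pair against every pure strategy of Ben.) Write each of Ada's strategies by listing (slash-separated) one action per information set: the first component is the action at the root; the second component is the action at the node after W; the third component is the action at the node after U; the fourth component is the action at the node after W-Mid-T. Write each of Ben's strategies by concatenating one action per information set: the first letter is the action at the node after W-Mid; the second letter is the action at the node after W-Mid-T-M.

Ada has 36 pure strategies: W/Lo/x/L, W/Lo/x/M, W/Lo/x/C, W/Lo/y/L, W/Lo/y/M, W/Lo/y/C, W/Lo/w/L, W/Lo/w/M, W/Lo/w/C, W/Mid/x/L, W/Mid/x/M, W/Mid/x/C, W/Mid/y/L, W/Mid/y/M, W/Mid/y/C, W/Mid/w/L, W/Mid/w/M, W/Mid/w/C, U/Lo/x/L, U/Lo/x/M, U/Lo/x/C, U/Lo/y/L, U/Lo/y/M, U/Lo/y/C, U/Lo/w/L, U/Lo/w/M, U/Lo/w/C, U/Mid/x/L, U/Mid/x/M, U/Mid/x/C, U/Mid/y/L, U/Mid/y/M, U/Mid/y/C, U/Mid/w/L, U/Mid/w/M, U/Mid/w/C. Columns: TD, TE, HD, HE.
{W/Lo/x/L, W/Lo/x/M, W/Lo/x/C, W/Lo/y/L, W/Lo/y/M, W/Lo/y/C, W/Lo/w/L, W/Lo/w/M, W/Lo/w/C} → row (-1,2) (-1,2) (-1,2) (-1,2)
{W/Mid/x/L, W/Mid/y/L, W/Mid/w/L} → row (0,1) (0,1) (1,5) (1,5)
{W/Mid/x/M, W/Mid/y/M, W/Mid/w/M} → row (-3,4) (3,0) (1,5) (1,5)
{W/Mid/x/C, W/Mid/y/C, W/Mid/w/C} → row (-2,2) (-2,2) (1,5) (1,5)
{U/Lo/x/L, U/Lo/x/M, U/Lo/x/C, U/Mid/x/L, U/Mid/x/M, U/Mid/x/C} → row (1,-3) (1,-3) (1,-3) (1,-3)
{U/Lo/y/L, U/Lo/y/M, U/Lo/y/C, U/Mid/y/L, U/Mid/y/M, U/Mid/y/C} → row (-4,-4) (-4,-4) (-4,-4) (-4,-4)
{U/Lo/w/L, U/Lo/w/M, U/Lo/w/C, U/Mid/w/L, U/Mid/w/M, U/Mid/w/C} → row (3,-4) (3,-4) (3,-4) (3,-4)
That's 7 distinct rows out of 36 strategies.

7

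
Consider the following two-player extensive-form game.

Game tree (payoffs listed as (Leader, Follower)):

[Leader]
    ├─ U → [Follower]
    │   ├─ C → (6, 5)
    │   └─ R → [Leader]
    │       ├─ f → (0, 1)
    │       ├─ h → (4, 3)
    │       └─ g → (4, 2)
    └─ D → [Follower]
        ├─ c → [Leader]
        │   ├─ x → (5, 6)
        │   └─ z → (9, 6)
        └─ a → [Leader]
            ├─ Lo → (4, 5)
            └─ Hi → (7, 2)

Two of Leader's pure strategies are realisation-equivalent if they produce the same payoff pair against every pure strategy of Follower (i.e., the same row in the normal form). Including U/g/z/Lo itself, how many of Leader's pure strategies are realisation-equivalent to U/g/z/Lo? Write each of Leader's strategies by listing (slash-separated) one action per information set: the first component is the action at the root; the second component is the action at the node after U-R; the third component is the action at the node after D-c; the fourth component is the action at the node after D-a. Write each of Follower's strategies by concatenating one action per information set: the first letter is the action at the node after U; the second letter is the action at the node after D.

Row for U/g/z/Lo (columns Cc, Ca, Rc, Ra): (6,5) (6,5) (4,2) (4,2).
Under U/g/z/Lo, Leader's choice at the node after D-c and at the node after D-a can never be reached regardless of what Follower does, so varying those choices leaves every outcome unchanged.
Holding the reachable choices fixed and varying the unreachable ones freely already gives 2 × 2 = 4 equivalent strategies.
No other strategy reproduces this row, so those 4 are the full class: U/g/x/Lo, U/g/x/Hi, U/g/z/Lo, U/g/z/Hi.

4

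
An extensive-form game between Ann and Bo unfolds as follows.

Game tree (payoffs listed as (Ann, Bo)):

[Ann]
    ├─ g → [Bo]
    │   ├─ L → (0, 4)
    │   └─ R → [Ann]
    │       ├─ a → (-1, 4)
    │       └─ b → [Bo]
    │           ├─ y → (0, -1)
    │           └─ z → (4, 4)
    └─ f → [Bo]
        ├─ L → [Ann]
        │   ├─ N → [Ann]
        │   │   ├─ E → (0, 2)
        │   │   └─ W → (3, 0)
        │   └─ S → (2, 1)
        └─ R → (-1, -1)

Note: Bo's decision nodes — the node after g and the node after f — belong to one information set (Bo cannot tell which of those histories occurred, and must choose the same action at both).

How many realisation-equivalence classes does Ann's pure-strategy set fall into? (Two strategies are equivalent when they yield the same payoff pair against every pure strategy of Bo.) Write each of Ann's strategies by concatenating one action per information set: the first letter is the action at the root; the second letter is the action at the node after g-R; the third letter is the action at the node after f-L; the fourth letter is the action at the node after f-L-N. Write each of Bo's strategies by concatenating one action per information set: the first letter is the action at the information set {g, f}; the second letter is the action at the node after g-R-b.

Ann has 16 pure strategies: gaNE, gaNW, gaSE, gaSW, gbNE, gbNW, gbSE, gbSW, faNE, faNW, faSE, faSW, fbNE, fbNW, fbSE, fbSW. Columns: Ly, Lz, Ry, Rz.
{gaNE, gaNW, gaSE, gaSW} → row (0,4) (0,4) (-1,4) (-1,4)
{gbNE, gbNW, gbSE, gbSW} → row (0,4) (0,4) (0,-1) (4,4)
{faNE, fbNE} → row (0,2) (0,2) (-1,-1) (-1,-1)
{faNW, fbNW} → row (3,0) (3,0) (-1,-1) (-1,-1)
{faSE, faSW, fbSE, fbSW} → row (2,1) (2,1) (-1,-1) (-1,-1)
That's 5 distinct rows out of 16 strategies.

5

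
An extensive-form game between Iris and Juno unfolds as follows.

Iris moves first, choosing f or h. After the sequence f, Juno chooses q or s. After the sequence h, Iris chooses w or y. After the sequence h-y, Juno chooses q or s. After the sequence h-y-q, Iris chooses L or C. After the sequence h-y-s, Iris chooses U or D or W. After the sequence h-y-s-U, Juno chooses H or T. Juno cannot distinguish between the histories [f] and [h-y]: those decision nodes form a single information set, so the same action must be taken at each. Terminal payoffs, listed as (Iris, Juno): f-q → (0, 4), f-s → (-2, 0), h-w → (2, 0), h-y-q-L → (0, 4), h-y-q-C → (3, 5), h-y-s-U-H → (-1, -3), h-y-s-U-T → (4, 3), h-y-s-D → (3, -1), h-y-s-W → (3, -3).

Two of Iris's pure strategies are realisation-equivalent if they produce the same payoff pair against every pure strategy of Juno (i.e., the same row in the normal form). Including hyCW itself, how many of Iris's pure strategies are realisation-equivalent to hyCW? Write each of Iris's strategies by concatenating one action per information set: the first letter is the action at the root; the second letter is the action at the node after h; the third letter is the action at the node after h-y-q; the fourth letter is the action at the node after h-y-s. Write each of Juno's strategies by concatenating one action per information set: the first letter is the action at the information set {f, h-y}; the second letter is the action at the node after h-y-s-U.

Row for hyCW (columns qH, qT, sH, sT): (3,5) (3,5) (3,-3) (3,-3).
Every one of Iris's information sets is on the play path for some reply by Juno when Iris follows hyCW.
Changing the action at any of them therefore changes at least one column, so only hyCW itself gives this row.

1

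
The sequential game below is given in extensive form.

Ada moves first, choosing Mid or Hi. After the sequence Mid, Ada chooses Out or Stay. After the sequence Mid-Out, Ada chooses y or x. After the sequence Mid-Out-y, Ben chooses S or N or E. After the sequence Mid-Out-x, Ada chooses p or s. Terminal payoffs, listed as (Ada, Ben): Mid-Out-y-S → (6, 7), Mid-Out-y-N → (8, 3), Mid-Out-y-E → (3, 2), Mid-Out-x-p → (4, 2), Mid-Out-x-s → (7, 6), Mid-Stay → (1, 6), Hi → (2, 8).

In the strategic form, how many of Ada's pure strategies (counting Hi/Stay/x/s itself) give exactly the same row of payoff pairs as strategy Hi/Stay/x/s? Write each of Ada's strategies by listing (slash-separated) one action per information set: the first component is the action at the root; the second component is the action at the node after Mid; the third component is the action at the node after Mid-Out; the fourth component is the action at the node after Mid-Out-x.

8

Row for Hi/Stay/x/s (columns S, N, E): (2,8) (2,8) (2,8).
Under Hi/Stay/x/s, Ada's choice at the node after Mid and at the node after Mid-Out and at the node after Mid-Out-x can never be reached regardless of what Ben does, so varying those choices leaves every outcome unchanged.
Holding the reachable choices fixed and varying the unreachable ones freely already gives 2 × 2 × 2 = 8 equivalent strategies.
No other strategy reproduces this row, so those 8 are the full class: Hi/Out/y/p, Hi/Out/y/s, Hi/Out/x/p, Hi/Out/x/s, Hi/Stay/y/p, Hi/Stay/y/s, Hi/Stay/x/p, Hi/Stay/x/s.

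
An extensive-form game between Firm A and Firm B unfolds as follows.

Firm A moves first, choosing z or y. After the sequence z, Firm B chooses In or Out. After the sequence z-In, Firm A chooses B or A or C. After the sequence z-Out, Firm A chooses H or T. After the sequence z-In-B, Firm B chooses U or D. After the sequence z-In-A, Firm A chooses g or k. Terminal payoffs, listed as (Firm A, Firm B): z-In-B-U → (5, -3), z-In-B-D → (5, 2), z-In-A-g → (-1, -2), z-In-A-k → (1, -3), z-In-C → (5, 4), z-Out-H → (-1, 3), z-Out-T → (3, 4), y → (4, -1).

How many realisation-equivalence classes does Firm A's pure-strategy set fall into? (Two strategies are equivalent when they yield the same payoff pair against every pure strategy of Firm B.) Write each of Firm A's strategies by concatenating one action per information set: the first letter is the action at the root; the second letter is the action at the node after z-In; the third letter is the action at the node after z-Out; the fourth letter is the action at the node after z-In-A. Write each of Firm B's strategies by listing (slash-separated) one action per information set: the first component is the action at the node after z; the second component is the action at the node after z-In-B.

Firm A has 24 pure strategies: zBHg, zBHk, zBTg, zBTk, zAHg, zAHk, zATg, zATk, zCHg, zCHk, zCTg, zCTk, yBHg, yBHk, yBTg, yBTk, yAHg, yAHk, yATg, yATk, yCHg, yCHk, yCTg, yCTk. Columns: In/U, In/D, Out/U, Out/D.
{zBHg, zBHk} → row (5,-3) (5,2) (-1,3) (-1,3)
{zBTg, zBTk} → row (5,-3) (5,2) (3,4) (3,4)
{zAHg} → row (-1,-2) (-1,-2) (-1,3) (-1,3)
{zAHk} → row (1,-3) (1,-3) (-1,3) (-1,3)
{zATg} → row (-1,-2) (-1,-2) (3,4) (3,4)
{zATk} → row (1,-3) (1,-3) (3,4) (3,4)
{zCHg, zCHk} → row (5,4) (5,4) (-1,3) (-1,3)
{zCTg, zCTk} → row (5,4) (5,4) (3,4) (3,4)
{yBHg, yBHk, yBTg, yBTk, yAHg, yAHk, yATg, yATk, yCHg, yCHk, yCTg, yCTk} → row (4,-1) (4,-1) (4,-1) (4,-1)
That's 9 distinct rows out of 24 strategies.

9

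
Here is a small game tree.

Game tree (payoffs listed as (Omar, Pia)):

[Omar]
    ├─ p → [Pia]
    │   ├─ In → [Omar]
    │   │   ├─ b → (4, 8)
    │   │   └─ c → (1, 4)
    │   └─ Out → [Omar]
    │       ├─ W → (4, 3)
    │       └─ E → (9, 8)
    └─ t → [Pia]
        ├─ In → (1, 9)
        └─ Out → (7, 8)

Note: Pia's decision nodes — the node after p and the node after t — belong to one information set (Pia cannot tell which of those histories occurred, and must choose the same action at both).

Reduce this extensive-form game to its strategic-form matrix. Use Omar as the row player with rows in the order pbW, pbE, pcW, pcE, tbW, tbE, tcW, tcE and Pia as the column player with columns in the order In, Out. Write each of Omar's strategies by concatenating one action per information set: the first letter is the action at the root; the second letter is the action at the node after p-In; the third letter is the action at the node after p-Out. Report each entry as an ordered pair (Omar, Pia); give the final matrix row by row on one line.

Row pbW: In→(4,8), Out→(4,3)
Row pbE: In→(4,8), Out→(9,8)
Row pcW: In→(1,4), Out→(4,3)
Row pcE: In→(1,4), Out→(9,8)
Row tbW: In→(1,9), Out→(7,8)
Row tbE: In→(1,9), Out→(7,8)
Row tcW: In→(1,9), Out→(7,8)
Row tcE: In→(1,9), Out→(7,8)

pbW: (4,8) (4,3) | pbE: (4,8) (9,8) | pcW: (1,4) (4,3) | pcE: (1,4) (9,8) | tbW: (1,9) (7,8) | tbE: (1,9) (7,8) | tcW: (1,9) (7,8) | tcE: (1,9) (7,8)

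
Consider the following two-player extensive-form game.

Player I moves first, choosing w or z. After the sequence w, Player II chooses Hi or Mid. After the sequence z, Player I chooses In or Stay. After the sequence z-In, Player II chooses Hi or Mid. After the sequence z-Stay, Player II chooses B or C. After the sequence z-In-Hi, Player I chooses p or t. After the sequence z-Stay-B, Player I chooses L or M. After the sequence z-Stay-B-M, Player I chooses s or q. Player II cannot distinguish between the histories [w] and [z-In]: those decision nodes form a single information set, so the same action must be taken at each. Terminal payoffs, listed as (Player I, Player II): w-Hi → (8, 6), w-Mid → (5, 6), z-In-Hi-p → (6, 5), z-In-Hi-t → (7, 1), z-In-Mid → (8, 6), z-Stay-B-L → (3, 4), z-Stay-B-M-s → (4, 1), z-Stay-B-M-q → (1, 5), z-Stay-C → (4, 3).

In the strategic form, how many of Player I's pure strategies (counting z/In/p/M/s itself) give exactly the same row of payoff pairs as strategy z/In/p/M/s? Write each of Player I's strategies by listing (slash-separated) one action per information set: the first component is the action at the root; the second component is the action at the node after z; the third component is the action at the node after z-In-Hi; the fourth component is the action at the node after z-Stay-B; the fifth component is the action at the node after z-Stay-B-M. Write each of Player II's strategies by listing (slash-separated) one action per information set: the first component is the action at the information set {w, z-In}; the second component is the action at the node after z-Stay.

Row for z/In/p/M/s (columns Hi/B, Hi/C, Mid/B, Mid/C): (6,5) (6,5) (8,6) (8,6).
Under z/In/p/M/s, Player I's choice at the node after z-Stay-B and at the node after z-Stay-B-M can never be reached regardless of what Player II does, so varying those choices leaves every outcome unchanged.
Holding the reachable choices fixed and varying the unreachable ones freely already gives 2 × 2 = 4 equivalent strategies.
No other strategy reproduces this row, so those 4 are the full class: z/In/p/L/s, z/In/p/L/q, z/In/p/M/s, z/In/p/M/q.

4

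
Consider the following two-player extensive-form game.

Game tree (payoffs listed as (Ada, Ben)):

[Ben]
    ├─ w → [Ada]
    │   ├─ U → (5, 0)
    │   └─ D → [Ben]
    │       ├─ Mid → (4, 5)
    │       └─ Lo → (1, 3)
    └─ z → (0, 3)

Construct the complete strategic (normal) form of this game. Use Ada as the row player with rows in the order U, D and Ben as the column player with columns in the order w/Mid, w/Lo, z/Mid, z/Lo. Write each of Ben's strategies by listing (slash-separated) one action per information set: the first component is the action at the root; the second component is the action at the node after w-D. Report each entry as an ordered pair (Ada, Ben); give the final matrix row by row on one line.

U: (5,0) (5,0) (0,3) (0,3) | D: (4,5) (1,3) (0,3) (0,3)

Row U: w/Mid→(5,0), w/Lo→(5,0), z/Mid→(0,3), z/Lo→(0,3)
Row D: w/Mid→(4,5), w/Lo→(1,3), z/Mid→(0,3), z/Lo→(0,3)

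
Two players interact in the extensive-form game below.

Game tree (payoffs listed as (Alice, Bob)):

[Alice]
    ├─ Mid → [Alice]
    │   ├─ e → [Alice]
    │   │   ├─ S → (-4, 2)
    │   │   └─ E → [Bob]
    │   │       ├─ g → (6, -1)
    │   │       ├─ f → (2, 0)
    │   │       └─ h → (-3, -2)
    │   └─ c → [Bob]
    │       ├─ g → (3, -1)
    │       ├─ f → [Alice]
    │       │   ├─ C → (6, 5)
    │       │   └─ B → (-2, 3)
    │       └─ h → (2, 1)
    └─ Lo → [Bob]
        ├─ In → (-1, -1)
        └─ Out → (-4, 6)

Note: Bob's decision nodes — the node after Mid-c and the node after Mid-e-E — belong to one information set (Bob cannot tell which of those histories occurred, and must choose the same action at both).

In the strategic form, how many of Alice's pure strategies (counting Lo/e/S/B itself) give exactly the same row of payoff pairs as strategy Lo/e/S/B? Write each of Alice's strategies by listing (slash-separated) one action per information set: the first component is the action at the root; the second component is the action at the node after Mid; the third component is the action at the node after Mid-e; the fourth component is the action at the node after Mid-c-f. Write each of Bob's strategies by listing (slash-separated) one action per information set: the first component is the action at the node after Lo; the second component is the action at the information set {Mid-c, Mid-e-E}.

8

Row for Lo/e/S/B (columns In/g, In/f, In/h, Out/g, Out/f, Out/h): (-1,-1) (-1,-1) (-1,-1) (-4,6) (-4,6) (-4,6).
Under Lo/e/S/B, Alice's choice at the node after Mid and at the node after Mid-e and at the node after Mid-c-f can never be reached regardless of what Bob does, so varying those choices leaves every outcome unchanged.
Holding the reachable choices fixed and varying the unreachable ones freely already gives 2 × 2 × 2 = 8 equivalent strategies.
No other strategy reproduces this row, so those 8 are the full class: Lo/e/S/C, Lo/e/S/B, Lo/e/E/C, Lo/e/E/B, Lo/c/S/C, Lo/c/S/B, Lo/c/E/C, Lo/c/E/B.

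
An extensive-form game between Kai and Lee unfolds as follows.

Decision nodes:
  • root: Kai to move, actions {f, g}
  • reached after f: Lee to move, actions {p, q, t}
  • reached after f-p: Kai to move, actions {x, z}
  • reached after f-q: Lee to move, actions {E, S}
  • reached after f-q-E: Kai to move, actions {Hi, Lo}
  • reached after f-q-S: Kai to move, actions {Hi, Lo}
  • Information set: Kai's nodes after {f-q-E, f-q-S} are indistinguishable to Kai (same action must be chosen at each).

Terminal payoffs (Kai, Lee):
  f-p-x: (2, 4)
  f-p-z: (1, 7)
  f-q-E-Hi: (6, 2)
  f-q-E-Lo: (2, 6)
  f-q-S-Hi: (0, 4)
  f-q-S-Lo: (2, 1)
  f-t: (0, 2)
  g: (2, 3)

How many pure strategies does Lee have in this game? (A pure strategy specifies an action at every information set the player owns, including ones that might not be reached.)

6

Lee owns the node after f with actions {p, q, t} — three choices.
Lee owns the node after f-q with actions {E, S} — two choices.
A pure strategy fixes one action at each information set independently, so the count is the product 3 × 2 = 6.
(For reference, Kai has 8 pure strategies, giving a 6×8 normal-form matrix.)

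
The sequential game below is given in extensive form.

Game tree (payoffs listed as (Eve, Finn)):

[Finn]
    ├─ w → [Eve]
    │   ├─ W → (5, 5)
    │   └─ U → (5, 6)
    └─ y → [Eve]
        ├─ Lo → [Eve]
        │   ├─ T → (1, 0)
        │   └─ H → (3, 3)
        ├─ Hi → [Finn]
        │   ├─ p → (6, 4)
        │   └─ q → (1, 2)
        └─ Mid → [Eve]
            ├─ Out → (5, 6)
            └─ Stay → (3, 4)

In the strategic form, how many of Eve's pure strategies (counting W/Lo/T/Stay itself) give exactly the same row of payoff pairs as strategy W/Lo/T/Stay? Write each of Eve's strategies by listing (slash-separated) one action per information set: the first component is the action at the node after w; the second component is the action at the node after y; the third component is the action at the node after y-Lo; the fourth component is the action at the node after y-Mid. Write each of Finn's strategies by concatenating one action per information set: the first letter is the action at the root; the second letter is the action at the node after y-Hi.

Row for W/Lo/T/Stay (columns wp, wq, yp, yq): (5,5) (5,5) (1,0) (1,0).
Under W/Lo/T/Stay, Eve's choice at the node after y-Mid can never be reached regardless of what Finn does, so varying those choices leaves every outcome unchanged.
Holding the reachable choices fixed and varying the unreachable one freely already gives 2 equivalent strategies.
No other strategy reproduces this row, so those 2 are the full class: W/Lo/T/Out, W/Lo/T/Stay.

2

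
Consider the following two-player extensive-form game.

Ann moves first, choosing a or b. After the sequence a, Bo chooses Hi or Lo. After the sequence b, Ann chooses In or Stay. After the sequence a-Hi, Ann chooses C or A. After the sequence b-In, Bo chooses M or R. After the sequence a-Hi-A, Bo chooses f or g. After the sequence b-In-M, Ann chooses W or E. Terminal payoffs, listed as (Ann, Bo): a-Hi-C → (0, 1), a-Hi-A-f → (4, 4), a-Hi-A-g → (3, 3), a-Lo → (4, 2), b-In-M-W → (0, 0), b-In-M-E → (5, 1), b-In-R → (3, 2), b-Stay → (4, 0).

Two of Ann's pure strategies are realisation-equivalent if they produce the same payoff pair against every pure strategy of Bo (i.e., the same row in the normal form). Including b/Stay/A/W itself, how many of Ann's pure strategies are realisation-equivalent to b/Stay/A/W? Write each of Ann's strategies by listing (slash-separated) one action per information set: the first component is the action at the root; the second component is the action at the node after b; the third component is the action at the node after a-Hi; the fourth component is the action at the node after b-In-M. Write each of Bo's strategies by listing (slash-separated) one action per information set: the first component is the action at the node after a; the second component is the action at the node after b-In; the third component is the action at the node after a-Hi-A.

4

Row for b/Stay/A/W (columns Hi/M/f, Hi/M/g, Hi/R/f, Hi/R/g, Lo/M/f, Lo/M/g, Lo/R/f, Lo/R/g): (4,0) (4,0) (4,0) (4,0) (4,0) (4,0) (4,0) (4,0).
Under b/Stay/A/W, Ann's choice at the node after a-Hi and at the node after b-In-M can never be reached regardless of what Bo does, so varying those choices leaves every outcome unchanged.
Holding the reachable choices fixed and varying the unreachable ones freely already gives 2 × 2 = 4 equivalent strategies.
No other strategy reproduces this row, so those 4 are the full class: b/Stay/C/W, b/Stay/C/E, b/Stay/A/W, b/Stay/A/E.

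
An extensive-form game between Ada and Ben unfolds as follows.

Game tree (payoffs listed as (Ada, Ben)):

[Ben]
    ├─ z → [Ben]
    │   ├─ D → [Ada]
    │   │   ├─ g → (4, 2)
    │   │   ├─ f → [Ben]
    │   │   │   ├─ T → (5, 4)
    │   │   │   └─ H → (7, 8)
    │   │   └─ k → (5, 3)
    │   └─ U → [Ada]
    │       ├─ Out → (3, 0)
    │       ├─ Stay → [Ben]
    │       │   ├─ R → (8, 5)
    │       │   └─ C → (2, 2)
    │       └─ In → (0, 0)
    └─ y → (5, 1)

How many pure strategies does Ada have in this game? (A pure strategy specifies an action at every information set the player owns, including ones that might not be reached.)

9

Ada owns the node after z-D with actions {g, f, k} — three choices.
Ada owns the node after z-U with actions {Out, Stay, In} — three choices.
A pure strategy fixes one action at each information set independently, so the count is the product 3 × 3 = 9.
(For reference, Ben has 16 pure strategies, giving a 9×16 normal-form matrix.)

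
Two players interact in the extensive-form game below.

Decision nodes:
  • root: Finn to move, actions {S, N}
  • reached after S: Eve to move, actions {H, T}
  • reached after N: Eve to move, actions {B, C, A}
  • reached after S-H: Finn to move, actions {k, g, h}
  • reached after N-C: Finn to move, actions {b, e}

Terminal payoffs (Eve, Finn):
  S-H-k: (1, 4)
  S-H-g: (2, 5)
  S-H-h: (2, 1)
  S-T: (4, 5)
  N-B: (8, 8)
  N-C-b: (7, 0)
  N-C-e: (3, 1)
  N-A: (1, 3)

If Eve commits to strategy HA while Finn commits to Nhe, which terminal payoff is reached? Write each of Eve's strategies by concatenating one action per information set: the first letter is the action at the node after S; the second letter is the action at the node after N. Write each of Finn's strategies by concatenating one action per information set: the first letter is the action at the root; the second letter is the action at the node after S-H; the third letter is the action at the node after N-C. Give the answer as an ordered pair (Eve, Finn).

Trace the play path from the root:
  Finn plays N
  Eve plays A at [N]
→ terminal payoff (1, 3).
(Eve's choice at the node after S is never reached on this path, so it doesn't affect the outcome.)

(1, 3)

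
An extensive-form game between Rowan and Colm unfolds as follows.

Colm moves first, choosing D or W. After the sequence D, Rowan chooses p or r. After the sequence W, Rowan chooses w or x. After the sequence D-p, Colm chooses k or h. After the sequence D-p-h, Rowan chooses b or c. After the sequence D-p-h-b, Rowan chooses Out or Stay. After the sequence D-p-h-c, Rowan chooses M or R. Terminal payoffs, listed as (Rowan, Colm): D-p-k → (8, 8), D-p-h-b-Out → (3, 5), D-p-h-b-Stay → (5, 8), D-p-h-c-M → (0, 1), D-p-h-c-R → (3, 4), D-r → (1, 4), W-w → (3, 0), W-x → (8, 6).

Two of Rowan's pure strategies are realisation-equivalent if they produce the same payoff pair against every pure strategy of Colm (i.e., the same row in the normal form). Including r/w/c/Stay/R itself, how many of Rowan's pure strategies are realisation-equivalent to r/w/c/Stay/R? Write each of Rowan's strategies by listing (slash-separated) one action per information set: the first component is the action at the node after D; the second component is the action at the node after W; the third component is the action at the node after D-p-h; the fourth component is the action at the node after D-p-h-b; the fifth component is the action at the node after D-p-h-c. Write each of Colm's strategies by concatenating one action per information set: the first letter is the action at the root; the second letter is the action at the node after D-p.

Row for r/w/c/Stay/R (columns Dk, Dh, Wk, Wh): (1,4) (1,4) (3,0) (3,0).
Under r/w/c/Stay/R, Rowan's choice at the node after D-p-h and at the node after D-p-h-b and at the node after D-p-h-c can never be reached regardless of what Colm does, so varying those choices leaves every outcome unchanged.
Holding the reachable choices fixed and varying the unreachable ones freely already gives 2 × 2 × 2 = 8 equivalent strategies.
No other strategy reproduces this row, so those 8 are the full class: r/w/b/Out/M, r/w/b/Out/R, r/w/b/Stay/M, r/w/b/Stay/R, r/w/c/Out/M, r/w/c/Out/R, r/w/c/Stay/M, r/w/c/Stay/R.

8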